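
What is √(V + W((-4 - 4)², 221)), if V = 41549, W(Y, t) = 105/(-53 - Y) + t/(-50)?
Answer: 7*√128954982/390 ≈ 203.82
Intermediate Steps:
W(Y, t) = 105/(-53 - Y) - t/50 (W(Y, t) = 105/(-53 - Y) + t*(-1/50) = 105/(-53 - Y) - t/50)
√(V + W((-4 - 4)², 221)) = √(41549 + (-5250 - 53*221 - 1*(-4 - 4)²*221)/(50*(53 + (-4 - 4)²))) = √(41549 + (-5250 - 11713 - 1*(-8)²*221)/(50*(53 + (-8)²))) = √(41549 + (-5250 - 11713 - 1*64*221)/(50*(53 + 64))) = √(41549 + (1/50)*(-5250 - 11713 - 14144)/117) = √(41549 + (1/50)*(1/117)*(-31107)) = √(41549 - 10369/1950) = √(81010181/1950) = 7*√128954982/390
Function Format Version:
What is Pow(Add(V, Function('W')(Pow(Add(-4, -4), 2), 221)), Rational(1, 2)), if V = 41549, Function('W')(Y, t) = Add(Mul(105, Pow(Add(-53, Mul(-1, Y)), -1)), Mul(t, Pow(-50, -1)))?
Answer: Mul(Rational(7, 390), Pow(128954982, Rational(1, 2))) ≈ 203.82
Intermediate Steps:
Function('W')(Y, t) = Add(Mul(105, Pow(Add(-53, Mul(-1, Y)), -1)), Mul(Rational(-1, 50), t)) (Function('W')(Y, t) = Add(Mul(105, Pow(Add(-53, Mul(-1, Y)), -1)), Mul(t, Rational(-1, 50))) = Add(Mul(105, Pow(Add(-53, Mul(-1, Y)), -1)), Mul(Rational(-1, 50), t)))
Pow(Add(V, Function('W')(Pow(Add(-4, -4), 2), 221)), Rational(1, 2)) = Pow(Add(41549, Mul(Rational(1, 50), Pow(Add(53, Pow(Add(-4, -4), 2)), -1), Add(-5250, Mul(-53, 221), Mul(-1, Pow(Add(-4, -4), 2), 221)))), Rational(1, 2)) = Pow(Add(41549, Mul(Rational(1, 50), Pow(Add(53, Pow(-8, 2)), -1), Add(-5250, -11713, Mul(-1, Pow(-8, 2), 221)))), Rational(1, 2)) = Pow(Add(41549, Mul(Rational(1, 50), Pow(Add(53, 64), -1), Add(-5250, -11713, Mul(-1, 64, 221)))), Rational(1, 2)) = Pow(Add(41549, Mul(Rational(1, 50), Pow(117, -1), Add(-5250, -11713, -14144))), Rational(1, 2)) = Pow(Add(41549, Mul(Rational(1, 50), Rational(1, 117), -31107)), Rational(1, 2)) = Pow(Add(41549, Rational(-10369, 1950)), Rational(1, 2)) = Pow(Rational(81010181, 1950), Rational(1, 2)) = Mul(Rational(7, 390), Pow(128954982, Rational(1, 2)))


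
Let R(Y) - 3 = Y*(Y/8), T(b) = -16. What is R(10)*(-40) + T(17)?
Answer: -636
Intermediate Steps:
R(Y) = 3 + Y**2/8 (R(Y) = 3 + Y*(Y/8) = 3 + Y**2/8)
R(10)*(-40) + T(17) = (3 + (1/8)*10**2)*(-40) - 16 = (3 + (1/8)*100)*(-40) - 16 = (3 + 25/2)*(-40) - 16 = (31/2)*(-40) - 16 = -620 - 16 = -636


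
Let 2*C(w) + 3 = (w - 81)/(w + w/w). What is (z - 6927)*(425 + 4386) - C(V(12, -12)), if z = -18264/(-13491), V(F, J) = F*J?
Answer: -21426664764269/643071 ≈ -3.3319e+7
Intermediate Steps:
z = 6088/4497 (z = -18264*(-1/13491) = 6088/4497 ≈ 1.3538)
C(w) = -3/2 + (-81 + w)/(2*(1 + w)) (C(w) = -3/2 + ((w - 81)/(w + w/w))/2 = -3/2 + ((-81 + w)/(w + 1))/2 = -3/2 + ((-81 + w)/(1 + w))/2 = -3/2 + (-81 + w)/(2*(1 + w)))
(z - 6927)*(425 + 4386) - C(V(12, -12)) = (6088/4497 - 6927)*(425 + 4386) - (-42 - 12*(-12))/(1 + 12*(-12)) = -31144631/4497*4811 - (-42 - 1*(-144))/(1 - 144) = -149836819741/4497 - (-42 + 144)/(-143) = -149836819741/4497 - (-1)*102/143 = -149836819741/4497 - 1*(-102/143) = -149836819741/4497 + 102/143 = -21426664764269/643071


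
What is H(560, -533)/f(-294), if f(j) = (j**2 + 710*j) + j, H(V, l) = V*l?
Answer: 21320/8757 ≈ 2.4346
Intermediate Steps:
f(j) = j**2 + 711*j
H(560, -533)/f(-294) = (560*(-533))/((-294*(711 - 294))) = -298480/((-294*417)) = -298480/(-122598) = -298480*(-1/122598) = 21320/8757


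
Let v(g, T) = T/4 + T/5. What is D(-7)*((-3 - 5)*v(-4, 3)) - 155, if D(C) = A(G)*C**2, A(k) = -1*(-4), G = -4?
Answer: -11359/5 ≈ -2271.8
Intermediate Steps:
v(g, T) = 9*T/20 (v(g, T) = T*(1/4) + T*(1/5) = T/4 + T/5 = 9*T/20)
A(k) = 4
D(C) = 4*C**2
D(-7)*((-3 - 5)*v(-4, 3)) - 155 = (4*(-7)**2)*((-3 - 5)*((9/20)*3)) - 155 = (4*49)*(-8*27/20) - 155 = 196*(-54/5) - 155 = -10584/5 - 155 = -11359/5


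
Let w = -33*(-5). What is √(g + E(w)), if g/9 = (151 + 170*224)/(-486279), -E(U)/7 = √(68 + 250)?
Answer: √(-2065659161 - 20435442727*√318)/54031 ≈ 11.204*I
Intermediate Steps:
w = 165
E(U) = -7*√318 (E(U) = -7*√(68 + 250) = -7*√318)
g = -38231/54031 (g = 9*((151 + 170*224)/(-486279)) = 9*((151 + 38080)*(-1/486279)) = 9*(38231*(-1/486279)) = 9*(-38231/486279) = -38231/54031 ≈ -0.70757)
√(g + E(w)) = √(-38231/54031 - 7*√318)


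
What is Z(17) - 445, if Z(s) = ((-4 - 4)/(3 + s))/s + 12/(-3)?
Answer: -38167/85 ≈ -449.02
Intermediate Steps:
Z(s) = -4 - 8/(s*(3 + s)) (Z(s) = (-8/(3 + s))/s + 12*(-⅓) = -8/(s*(3 + s)) - 4 = -4 - 8/(s*(3 + s)))
Z(17) - 445 = 4*(-2 - 1*17² - 3*17)/(17*(3 + 17)) - 445 = 4*(1/17)*(-2 - 1*289 - 51)/20 - 445 = 4*(1/17)*(1/20)*(-2 - 289 - 51) - 445 = 4*(1/17)*(1/20)*(-342) - 445 = -342/85 - 445 = -38167/85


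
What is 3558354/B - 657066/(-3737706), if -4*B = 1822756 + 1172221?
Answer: -8538737804369/1865723917127 ≈ -4.5766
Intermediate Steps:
B = -2994977/4 (B = -(1822756 + 1172221)/4 = -¼*2994977 = -2994977/4 ≈ -7.4874e+5)
3558354/B - 657066/(-3737706) = 3558354/(-2994977/4) - 657066/(-3737706) = 3558354*(-4/2994977) - 657066*(-1/3737706) = -14233416/2994977 + 109511/622951 = -8538737804369/1865723917127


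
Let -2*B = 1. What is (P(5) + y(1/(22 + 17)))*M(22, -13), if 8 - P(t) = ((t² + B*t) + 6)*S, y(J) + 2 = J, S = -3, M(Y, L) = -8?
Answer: -28556/39 ≈ -732.21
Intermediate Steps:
B = -½ (B = -½*1 = -½ ≈ -0.50000)
y(J) = -2 + J
P(t) = 26 + 3*t² - 3*t/2 (P(t) = 8 - ((t² - t/2) + 6)*(-3) = 8 - (6 + t² - t/2)*(-3) = 8 - (-18 - 3*t² + 3*t/2) = 8 + (18 + 3*t² - 3*t/2) = 26 + 3*t² - 3*t/2)
(P(5) + y(1/(22 + 17)))*M(22, -13) = ((26 + 3*5² - 3/2*5) + (-2 + 1/(22 + 17)))*(-8) = ((26 + 3*25 - 15/2) + (-2 + 1/39))*(-8) = ((26 + 75 - 15/2) + (-2 + 1/39))*(-8) = (187/2 - 77/39)*(-8) = (7139/78)*(-8) = -28556/39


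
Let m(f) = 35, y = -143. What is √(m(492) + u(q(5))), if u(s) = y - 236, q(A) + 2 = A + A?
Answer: 2*I*√86 ≈ 18.547*I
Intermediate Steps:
q(A) = -2 + 2*A (q(A) = -2 + (A + A) = -2 + 2*A)
u(s) = -379 (u(s) = -143 - 236 = -379)
√(m(492) + u(q(5))) = √(35 - 379) = √(-344) = 2*I*√86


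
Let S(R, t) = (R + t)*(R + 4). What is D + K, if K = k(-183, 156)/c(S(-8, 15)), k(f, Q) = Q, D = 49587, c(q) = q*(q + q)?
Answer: 19438143/392 ≈ 49587.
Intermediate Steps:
S(R, t) = (4 + R)*(R + t) (S(R, t) = (R + t)*(4 + R) = (4 + R)*(R + t))
c(q) = 2*q**2 (c(q) = q*(2*q) = 2*q**2)
K = 39/392 (K = 156/((2*((-8)**2 + 4*(-8) + 4*15 - 8*15)**2)) = 156/((2*(64 - 32 + 60 - 120)**2)) = 156/((2*(-28)**2)) = 156/((2*784)) = 156/1568 = 156*(1/1568) = 39/392 ≈ 0.099490)
D + K = 49587 + 39/392 = 19438143/392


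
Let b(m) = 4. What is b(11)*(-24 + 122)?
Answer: 392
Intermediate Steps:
b(11)*(-24 + 122) = 4*(-24 + 122) = 4*98 = 392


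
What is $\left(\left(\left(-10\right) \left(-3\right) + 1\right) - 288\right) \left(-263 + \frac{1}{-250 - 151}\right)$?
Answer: $\frac{27104248}{401} \approx 67592.0$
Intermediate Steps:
$\left(\left(\left(-10\right) \left(-3\right) + 1\right) - 288\right) \left(-263 + \frac{1}{-250 - 151}\right) = \left(\left(30 + 1\right) - 288\right) \left(-263 + \frac{1}{-401}\right) = \left(31 - 288\right) \left(-263 - \frac{1}{401}\right) = \left(-257\right) \left(- \frac{105464}{401}\right) = \frac{27104248}{401}$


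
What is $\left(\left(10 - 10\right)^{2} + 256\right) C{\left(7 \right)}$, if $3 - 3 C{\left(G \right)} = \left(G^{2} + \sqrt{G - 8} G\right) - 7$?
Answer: $-3328 - \frac{1792 i}{3} \approx -3328.0 - 597.33 i$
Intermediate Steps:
$C{\left(G \right)} = \frac{10}{3} - \frac{G^{2}}{3} - \frac{G \sqrt{-8 + G}}{3}$ ($C{\left(G \right)} = 1 - \frac{\left(G^{2} + \sqrt{G - 8} G\right) - 7}{3} = 1 - \frac{\left(G^{2} + \sqrt{-8 + G} G\right) - 7}{3} = 1 - \frac{\left(G^{2} + G \sqrt{-8 + G}\right) - 7}{3} = 1 - \frac{-7 + G^{2} + G \sqrt{-8 + G}}{3} = 1 - \left(- \frac{7}{3} + \frac{G^{2}}{3} + \frac{G \sqrt{-8 + G}}{3}\right) = \frac{10}{3} - \frac{G^{2}}{3} - \frac{G \sqrt{-8 + G}}{3}$)
$\left(\left(10 - 10\right)^{2} + 256\right) C{\left(7 \right)} = \left(\left(10 - 10\right)^{2} + 256\right) \left(\frac{10}{3} - \frac{7^{2}}{3} - \frac{7 \sqrt{-8 + 7}}{3}\right) = \left(0^{2} + 256\right) \left(\frac{10}{3} - \frac{49}{3} - \frac{7 \sqrt{-1}}{3}\right) = \left(0 + 256\right) \left(\frac{10}{3} - \frac{49}{3} - \frac{7 i}{3}\right) = 256 \left(\frac{10}{3} - \frac{49}{3} - \frac{7 i}{3}\right) = 256 \left(-13 - \frac{7 i}{3}\right) = -3328 - \frac{1792 i}{3}$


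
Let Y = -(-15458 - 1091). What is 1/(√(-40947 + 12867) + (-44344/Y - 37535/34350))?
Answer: -48759682337765490/363140026593913636129 - 155109440784682800*I*√195/363140026593913636129 ≈ -0.00013427 - 0.0059646*I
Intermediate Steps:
Y = 16549 (Y = -1*(-16549) = 16549)
1/(√(-40947 + 12867) + (-44344/Y - 37535/34350)) = 1/(√(-40947 + 12867) + (-44344/16549 - 37535/34350)) = 1/(√(-28080) + (-44344*1/16549 - 37535*1/34350)) = 1/(12*I*√195 + (-44344/16549 - 7507/6870)) = 1/(12*I*√195 - 428876623/113691630) = 1/(-428876623/113691630 + 12*I*√195)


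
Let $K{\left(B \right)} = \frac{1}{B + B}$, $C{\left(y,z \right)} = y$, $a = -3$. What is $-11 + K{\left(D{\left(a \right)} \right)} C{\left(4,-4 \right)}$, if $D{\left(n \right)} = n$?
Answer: $- \frac{35}{3} \approx -11.667$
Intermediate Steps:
$K{\left(B \right)} = \frac{1}{2 B}$
$-11 + K{\left(D{\left(a \right)} \right)} C{\left(4,-4 \right)} = -11 + \frac{1}{2 \left(-3\right)} 4 = -11 + \frac{1}{2} \left(- \frac{1}{3}\right) 4 = -11 - \frac{2}{3} = - \frac{35}{3}$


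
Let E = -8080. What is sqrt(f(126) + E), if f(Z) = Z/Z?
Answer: I*sqrt(8079) ≈ 89.883*I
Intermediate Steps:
f(Z) = 1
sqrt(f(126) + E) = sqrt(1 - 8080) = sqrt(-8079) = I*sqrt(8079)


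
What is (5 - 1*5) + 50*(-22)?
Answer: -1100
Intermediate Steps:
(5 - 1*5) + 50*(-22) = (5 - 5) - 1100 = 0 - 1100 = -1100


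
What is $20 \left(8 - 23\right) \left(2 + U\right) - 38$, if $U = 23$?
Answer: $-7538$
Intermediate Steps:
$20 \left(8 - 23\right) \left(2 + U\right) - 38 = 20 \left(8 - 23\right) \left(2 + 23\right) - 38 = 20 \left(\left(-15\right) 25\right) - 38 = 20 \left(-375\right) - 38 = -7500 - 38 = -7538$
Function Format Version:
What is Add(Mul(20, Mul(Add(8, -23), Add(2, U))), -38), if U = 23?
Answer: -7538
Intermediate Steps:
Add(Mul(20, Mul(Add(8, -23), Add(2, U))), -38) = Add(Mul(20, Mul(Add(8, -23), Add(2, 23))), -38) = Add(Mul(20, Mul(-15, 25)), -38) = Add(Mul(20, -375), -38) = Add(-7500, -38) = -7538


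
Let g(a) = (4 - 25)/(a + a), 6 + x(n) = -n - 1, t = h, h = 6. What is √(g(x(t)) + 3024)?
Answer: 7*√41730/26 ≈ 54.998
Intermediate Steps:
t = 6
x(n) = -7 - n (x(n) = -6 + (-n - 1) = -6 + (-1 - n) = -7 - n)
g(a) = -21/(2*a) (g(a) = -21*1/(2*a) = -21/(2*a))
√(g(x(t)) + 3024) = √(-21/(2*(-7 - 1*6)) + 3024) = √(-21/(2*(-7 - 6)) + 3024) = √(-21/2/(-13) + 3024) = √(-21/2*(-1/13) + 3024) = √(21/26 + 3024) = √(78645/26) = 7*√41730/26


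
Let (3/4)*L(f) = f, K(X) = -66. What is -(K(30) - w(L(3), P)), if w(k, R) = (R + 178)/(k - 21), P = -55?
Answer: 999/17 ≈ 58.765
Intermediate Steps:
L(f) = 4*f/3
w(k, R) = (178 + R)/(-21 + k)
-(K(30) - w(L(3), P)) = -(-66 - (178 - 55)/(-21 + (4/3)*3)) = -(-66 - 123/(-21 + 4)) = -(-66 - 123/(-17)) = -(-66 - (-1)*123/17) = -(-66 - 1*(-123/17)) = -(-66 + 123/17) = -1*(-999/17) = 999/17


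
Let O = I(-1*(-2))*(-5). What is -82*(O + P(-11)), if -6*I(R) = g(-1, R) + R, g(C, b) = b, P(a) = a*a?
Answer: -30586/3 ≈ -10195.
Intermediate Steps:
P(a) = a²
I(R) = -R/3 (I(R) = -(R + R)/6 = -R/3)
O = 10/3 (O = -(-1)*(-2)/3*(-5) = -⅓*2*(-5) = -⅔*(-5) = 10/3 ≈ 3.3333)
-82*(O + P(-11)) = -82*(10/3 + (-11)²) = -82*(10/3 + 121) = -82*373/3 = -30586/3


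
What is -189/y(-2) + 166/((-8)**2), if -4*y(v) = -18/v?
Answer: 2771/32 ≈ 86.594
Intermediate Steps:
y(v) = 9/(2*v) (y(v) = -(-9)/(2*v) = 9/(2*v))
-189/y(-2) + 166/((-8)**2) = -189/((9/2)/(-2)) + 166/((-8)**2) = -189/((9/2)*(-1/2)) + 166/64 = -189/(-9/4) + 166*(1/64) = -189*(-4/9) + 83/32 = 84 + 83/32 = 2771/32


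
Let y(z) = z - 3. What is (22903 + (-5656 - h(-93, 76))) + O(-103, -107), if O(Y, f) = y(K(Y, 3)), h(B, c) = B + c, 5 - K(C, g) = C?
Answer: 17369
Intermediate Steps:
K(C, g) = 5 - C
y(z) = -3 + z
O(Y, f) = 2 - Y (O(Y, f) = -3 + (5 - Y) = 2 - Y)
(22903 + (-5656 - h(-93, 76))) + O(-103, -107) = (22903 + (-5656 - (-93 + 76))) + (2 - 1*(-103)) = (22903 + (-5656 - 1*(-17))) + (2 + 103) = (22903 + (-5656 + 17)) + 105 = (22903 - 5639) + 105 = 17264 + 105 = 17369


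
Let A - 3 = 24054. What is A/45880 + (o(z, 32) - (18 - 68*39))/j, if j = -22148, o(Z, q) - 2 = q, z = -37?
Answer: 102601649/254037560 ≈ 0.40388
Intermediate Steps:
A = 24057 (A = 3 + 24054 = 24057)
o(Z, q) = 2 + q
A/45880 + (o(z, 32) - (18 - 68*39))/j = 24057/45880 + ((2 + 32) - (18 - 68*39))/(-22148) = 24057*(1/45880) + (34 - (18 - 2652))*(-1/22148) = 24057/45880 + (34 - 1*(-2634))*(-1/22148) = 24057/45880 + (34 + 2634)*(-1/22148) = 24057/45880 + 2668*(-1/22148) = 24057/45880 - 667/5537 = 102601649/254037560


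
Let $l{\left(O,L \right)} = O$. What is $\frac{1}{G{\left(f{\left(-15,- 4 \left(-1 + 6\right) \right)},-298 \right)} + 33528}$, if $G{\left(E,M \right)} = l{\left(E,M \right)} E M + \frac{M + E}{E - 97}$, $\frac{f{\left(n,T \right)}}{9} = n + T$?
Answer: $- \frac{412}{12168634451} \approx -3.3858 \cdot 10^{-8}$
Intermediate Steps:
$f{\left(n,T \right)} = 9 T + 9 n$ ($f{\left(n,T \right)} = 9 \left(n + T\right) = 9 \left(T + n\right) = 9 T + 9 n$)
$G{\left(E,M \right)} = M E^{2} + \frac{E + M}{-97 + E}$ ($G{\left(E,M \right)} = E E M + \frac{M + E}{E - 97} = E^{2} M + \frac{E + M}{-97 + E} = M E^{2} + \frac{E + M}{-97 + E}$)
$\frac{1}{G{\left(f{\left(-15,- 4 \left(-1 + 6\right) \right)},-298 \right)} + 33528} = \frac{1}{\frac{\left(9 \left(- 4 \left(-1 + 6\right)\right) + 9 \left(-15\right)\right) - 298 - 298 \left(9 \left(- 4 \left(-1 + 6\right)\right) + 9 \left(-15\right)\right)^{3} - - 28906 \left(9 \left(- 4 \left(-1 + 6\right)\right) + 9 \left(-15\right)\right)^{2}}{-97 + \left(9 \left(- 4 \left(-1 + 6\right)\right) + 9 \left(-15\right)\right)} + 33528} = \frac{1}{\frac{\left(9 \left(\left(-4\right) 5\right) - 135\right) - 298 - 298 \left(9 \left(\left(-4\right) 5\right) - 135\right)^{3} - - 28906 \left(9 \left(\left(-4\right) 5\right) - 135\right)^{2}}{-97 + \left(9 \left(\left(-4\right) 5\right) - 135\right)} + 33528} = \frac{1}{\frac{\left(9 \left(-20\right) - 135\right) - 298 - 298 \left(9 \left(-20\right) - 135\right)^{3} - - 28906 \left(9 \left(-20\right) - 135\right)^{2}}{-97 + \left(9 \left(-20\right) - 135\right)} + 33528} = \frac{1}{\frac{\left(-180 - 135\right) - 298 - 298 \left(-180 - 135\right)^{3} - - 28906 \left(-180 - 135\right)^{2}}{-97 - 315} + 33528} = \frac{1}{\frac{-315 - 298 - 298 \left(-315\right)^{3} - - 28906 \left(-315\right)^{2}}{-97 - 315} + 33528} = \frac{1}{\frac{-315 - 298 - -9314250750 - \left(-28906\right) 99225}{-412} + 33528} = \frac{1}{- \frac{-315 - 298 + 9314250750 + 2868197850}{412} + 33528} = \frac{1}{\left(- \frac{1}{412}\right) 12182447987 + 33528} = \frac{1}{- \frac{12182447987}{412} + 33528} = \frac{1}{- \frac{12168634451}{412}} = - \frac{412}{12168634451}$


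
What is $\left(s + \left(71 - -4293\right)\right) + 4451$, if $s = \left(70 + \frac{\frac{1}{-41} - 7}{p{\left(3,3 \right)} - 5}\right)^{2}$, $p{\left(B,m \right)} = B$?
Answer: $\frac{23902211}{1681} \approx 14219.0$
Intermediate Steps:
$s = \frac{9084196}{1681}$ ($s = \left(70 + \frac{\frac{1}{-41} - 7}{3 - 5}\right)^{2} = \left(70 + \frac{- \frac{1}{41} - 7}{-2}\right)^{2} = \left(70 - - \frac{144}{41}\right)^{2} = \left(70 + \frac{144}{41}\right)^{2} = \left(\frac{3014}{41}\right)^{2} = \frac{9084196}{1681} \approx 5404.0$)
$\left(s + \left(71 - -4293\right)\right) + 4451 = \left(\frac{9084196}{1681} + \left(71 - -4293\right)\right) + 4451 = \left(\frac{9084196}{1681} + \left(71 + 4293\right)\right) + 4451 = \left(\frac{9084196}{1681} + 4364\right) + 4451 = \frac{16420080}{1681} + 4451 = \frac{23902211}{1681}$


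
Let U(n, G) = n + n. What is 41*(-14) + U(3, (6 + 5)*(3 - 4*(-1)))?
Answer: -568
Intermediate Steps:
U(n, G) = 2*n
41*(-14) + U(3, (6 + 5)*(3 - 4*(-1))) = 41*(-14) + 2*3 = -574 + 6 = -568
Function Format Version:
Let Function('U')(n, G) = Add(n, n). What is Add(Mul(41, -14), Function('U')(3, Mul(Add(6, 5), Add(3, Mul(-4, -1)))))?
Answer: -568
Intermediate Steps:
Function('U')(n, G) = Mul(2, n)
Add(Mul(41, -14), Function('U')(3, Mul(Add(6, 5), Add(3, Mul(-4, -1))))) = Add(Mul(41, -14), Mul(2, 3)) = Add(-574, 6) = -568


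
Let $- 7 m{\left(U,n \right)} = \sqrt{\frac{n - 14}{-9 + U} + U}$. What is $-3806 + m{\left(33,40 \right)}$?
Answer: $-3806 - \frac{\sqrt{1227}}{42} \approx -3806.8$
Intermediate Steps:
$m{\left(U,n \right)} = - \frac{\sqrt{U + \frac{-14 + n}{-9 + U}}}{7}$ ($m{\left(U,n \right)} = - \frac{\sqrt{\frac{n - 14}{-9 + U} + U}}{7} = - \frac{\sqrt{\frac{-14 + n}{-9 + U} + U}}{7} = - \frac{\sqrt{U + \frac{-14 + n}{-9 + U}}}{7}$)
$-3806 + m{\left(33,40 \right)} = -3806 - \frac{\sqrt{\frac{-14 + 40 + 33 \left(-9 + 33\right)}{-9 + 33}}}{7} = -3806 - \frac{\sqrt{\frac{-14 + 40 + 33 \cdot 24}{24}}}{7} = -3806 - \frac{\sqrt{\frac{-14 + 40 + 792}{24}}}{7} = -3806 - \frac{\sqrt{\frac{1}{24} \cdot 818}}{7} = -3806 - \frac{\sqrt{\frac{409}{12}}}{7} = -3806 - \frac{\frac{1}{6} \sqrt{1227}}{7} = -3806 - \frac{\sqrt{1227}}{42}$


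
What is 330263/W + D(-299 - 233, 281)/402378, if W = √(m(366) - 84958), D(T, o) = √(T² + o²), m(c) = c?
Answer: √361985/402378 - 330263*I*√5287/21148 ≈ 0.0014952 - 1135.5*I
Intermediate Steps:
W = 4*I*√5287 (W = √(366 - 84958) = √(-84592) = 4*I*√5287 ≈ 290.85*I)
330263/W + D(-299 - 233, 281)/402378 = 330263/((4*I*√5287)) + √((-299 - 233)² + 281²)/402378 = 330263*(-I*√5287/21148) + √((-532)² + 78961)*(1/402378) = -330263*I*√5287/21148 + √(283024 + 78961)*(1/402378) = -330263*I*√5287/21148 + √361985*(1/402378) = -330263*I*√5287/21148 + √361985/402378 = √361985/402378 - 330263*I*√5287/21148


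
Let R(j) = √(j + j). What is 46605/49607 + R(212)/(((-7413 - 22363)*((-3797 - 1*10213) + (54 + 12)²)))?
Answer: 46605/49607 + √106/143728752 ≈ 0.93948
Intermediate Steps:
R(j) = √2*√j (R(j) = √(2*j) = √2*√j)
46605/49607 + R(212)/(((-7413 - 22363)*((-3797 - 1*10213) + (54 + 12)²))) = 46605/49607 + (√2*√212)/(((-7413 - 22363)*((-3797 - 1*10213) + (54 + 12)²))) = 46605*(1/49607) + (√2*(2*√53))/((-29776*((-3797 - 10213) + 66²))) = 46605/49607 + (2*√106)/((-29776*(-14010 + 4356))) = 46605/49607 + (2*√106)/((-29776*(-9654))) = 46605/49607 + (2*√106)/287457504 = 46605/49607 + (2*√106)*(1/287457504) = 46605/49607 + √106/143728752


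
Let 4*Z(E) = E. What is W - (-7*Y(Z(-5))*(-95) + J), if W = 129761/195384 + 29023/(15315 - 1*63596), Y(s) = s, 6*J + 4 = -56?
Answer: 7936387348999/9433334904 ≈ 841.31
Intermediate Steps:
J = -10 (J = -2/3 + (1/6)*(-56) = -2/3 - 28/3 = -10)
Z(E) = E/4
W = 594361009/9433334904 (W = 129761*(1/195384) + 29023/(15315 - 63596) = 129761/195384 + 29023/(-48281) = 129761/195384 + 29023*(-1/48281) = 129761/195384 - 29023/48281 = 594361009/9433334904 ≈ 0.063006)
W - (-7*Y(Z(-5))*(-95) + J) = 594361009/9433334904 - (-7*(-5)/4*(-95) - 10) = 594361009/9433334904 - (-7*(-5/4)*(-95) - 10) = 594361009/9433334904 - ((35/4)*(-95) - 10) = 594361009/9433334904 - (-3325/4 - 10) = 594361009/9433334904 - 1*(-3365/4) = 594361009/9433334904 + 3365/4 = 7936387348999/9433334904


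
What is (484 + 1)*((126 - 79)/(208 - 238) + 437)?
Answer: 1267111/6 ≈ 2.1119e+5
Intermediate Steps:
(484 + 1)*((126 - 79)/(208 - 238) + 437) = 485*(47/(-30) + 437) = 485*(47*(-1/30) + 437) = 485*(-47/30 + 437) = 485*(13063/30) = 1267111/6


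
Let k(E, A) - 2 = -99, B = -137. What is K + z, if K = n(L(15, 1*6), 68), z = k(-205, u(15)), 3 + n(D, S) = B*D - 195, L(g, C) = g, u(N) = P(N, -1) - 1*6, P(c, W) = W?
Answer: -2350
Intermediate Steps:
u(N) = -7 (u(N) = -1 - 1*6 = -1 - 6 = -7)
n(D, S) = -198 - 137*D (n(D, S) = -3 + (-137*D - 195) = -3 + (-195 - 137*D) = -198 - 137*D)
k(E, A) = -97 (k(E, A) = 2 - 99 = -97)
z = -97
K = -2253 (K = -198 - 137*15 = -198 - 2055 = -2253)
K + z = -2253 - 97 = -2350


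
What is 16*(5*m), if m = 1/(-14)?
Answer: -40/7 ≈ -5.7143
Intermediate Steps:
m = -1/14 ≈ -0.071429
16*(5*m) = 16*(5*(-1/14)) = 16*(-5/14) = -40/7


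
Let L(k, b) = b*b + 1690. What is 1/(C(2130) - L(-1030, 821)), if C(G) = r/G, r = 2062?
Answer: -1065/719652484 ≈ -1.4799e-6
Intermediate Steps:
C(G) = 2062/G
L(k, b) = 1690 + b² (L(k, b) = b² + 1690 = 1690 + b²)
1/(C(2130) - L(-1030, 821)) = 1/(2062/2130 - (1690 + 821²)) = 1/(2062*(1/2130) - (1690 + 674041)) = 1/(1031/1065 - 1*675731) = 1/(1031/1065 - 675731) = 1/(-719652484/1065) = -1065/719652484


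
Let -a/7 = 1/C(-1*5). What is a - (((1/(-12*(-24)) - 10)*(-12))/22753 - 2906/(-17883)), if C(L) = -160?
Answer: -8074225967/65102703840 ≈ -0.12402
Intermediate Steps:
a = 7/160 (a = -7/(-160) = -7*(-1/160) = 7/160 ≈ 0.043750)
a - (((1/(-12*(-24)) - 10)*(-12))/22753 - 2906/(-17883)) = 7/160 - (((1/(-12*(-24)) - 10)*(-12))/22753 - 2906/(-17883)) = 7/160 - (((-1/12*(-1/24) - 10)*(-12))*(1/22753) - 2906*(-1/17883)) = 7/160 - (((1/288 - 10)*(-12))*(1/22753) + 2906/17883) = 7/160 - (-2879/288*(-12)*(1/22753) + 2906/17883) = 7/160 - ((2879/24)*(1/22753) + 2906/17883) = 7/160 - (2879/546072 + 2906/17883) = 7/160 - 1*546123463/3255135192 = 7/160 - 546123463/3255135192 = -8074225967/65102703840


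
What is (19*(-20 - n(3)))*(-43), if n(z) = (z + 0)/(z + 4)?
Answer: 116831/7 ≈ 16690.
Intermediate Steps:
n(z) = z/(4 + z)
(19*(-20 - n(3)))*(-43) = (19*(-20 - 3/(4 + 3)))*(-43) = (19*(-20 - 3/7))*(-43) = (19*(-143/7))*(-43) = -2717/7*(-43) = 116831/7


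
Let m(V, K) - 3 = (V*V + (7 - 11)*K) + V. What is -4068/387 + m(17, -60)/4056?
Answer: -603235/58136 ≈ -10.376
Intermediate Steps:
m(V, K) = 3 + V + V**2 - 4*K (m(V, K) = 3 + ((V*V + (7 - 11)*K) + V) = 3 + ((V**2 - 4*K) + V) = 3 + (V + V**2 - 4*K) = 3 + V + V**2 - 4*K)
-4068/387 + m(17, -60)/4056 = -4068/387 + (3 + 17 + 17**2 - 4*(-60))/4056 = -4068*1/387 + (3 + 17 + 289 + 240)*(1/4056) = -452/43 + 549*(1/4056) = -452/43 + 183/1352 = -603235/58136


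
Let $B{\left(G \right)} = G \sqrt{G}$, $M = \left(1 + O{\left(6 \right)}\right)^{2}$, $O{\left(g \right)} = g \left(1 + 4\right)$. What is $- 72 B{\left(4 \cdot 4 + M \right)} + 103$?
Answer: $103 - 70344 \sqrt{977} \approx -2.1986 \cdot 10^{6}$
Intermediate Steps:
$O{\left(g \right)} = 5 g$ ($O{\left(g \right)} = g 5 = 5 g$)
$M = 961$ ($M = \left(1 + 5 \cdot 6\right)^{2} = \left(1 + 30\right)^{2} = 31^{2} = 961$)
$B{\left(G \right)} = G^{\frac{3}{2}}$
$- 72 B{\left(4 \cdot 4 + M \right)} + 103 = - 72 \left(4 \cdot 4 + 961\right)^{\frac{3}{2}} + 103 = - 72 \left(16 + 961\right)^{\frac{3}{2}} + 103 = - 72 \cdot 977^{\frac{3}{2}} + 103 = - 72 \cdot 977 \sqrt{977} + 103 = - 70344 \sqrt{977} + 103 = 103 - 70344 \sqrt{977}$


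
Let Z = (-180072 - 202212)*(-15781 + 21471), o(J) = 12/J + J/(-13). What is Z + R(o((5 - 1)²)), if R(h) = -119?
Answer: -2175196079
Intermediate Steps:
o(J) = 12/J - J/13 (o(J) = 12/J + J*(-1/13) = 12/J - J/13)
Z = -2175195960 (Z = -382284*5690 = -2175195960)
Z + R(o((5 - 1)²)) = -2175195960 - 119 = -2175196079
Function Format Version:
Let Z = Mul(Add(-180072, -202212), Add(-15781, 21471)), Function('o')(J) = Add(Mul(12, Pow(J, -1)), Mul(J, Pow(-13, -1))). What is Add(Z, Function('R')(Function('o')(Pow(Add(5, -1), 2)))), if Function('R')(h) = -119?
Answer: -2175196079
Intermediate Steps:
Function('o')(J) = Add(Mul(12, Pow(J, -1)), Mul(Rational(-1, 13), J)) (Function('o')(J) = Add(Mul(12, Pow(J, -1)), Mul(J, Rational(-1, 13))) = Add(Mul(12, Pow(J, -1)), Mul(Rational(-1, 13), J)))
Z = -2175195960 (Z = Mul(-382284, 5690) = -2175195960)
Add(Z, Function('R')(Function('o')(Pow(Add(5, -1), 2)))) = Add(-2175195960, -119) = -2175196079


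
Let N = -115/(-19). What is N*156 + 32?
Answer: 18548/19 ≈ 976.21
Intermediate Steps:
N = 115/19 (N = -115*(-1/19) = 115/19 ≈ 6.0526)
N*156 + 32 = (115/19)*156 + 32 = 17940/19 + 32 = 18548/19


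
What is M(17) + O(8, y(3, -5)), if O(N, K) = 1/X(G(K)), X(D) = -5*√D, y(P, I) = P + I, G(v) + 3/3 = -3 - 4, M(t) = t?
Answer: 17 + I*√2/20 ≈ 17.0 + 0.070711*I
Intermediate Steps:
G(v) = -8 (G(v) = -1 + (-3 - 4) = -1 - 7 = -8)
y(P, I) = I + P
O(N, K) = I*√2/20 (O(N, K) = 1/(-10*I*√2) = I*√2/20)
M(17) + O(8, y(3, -5)) = 17 + I*√2/20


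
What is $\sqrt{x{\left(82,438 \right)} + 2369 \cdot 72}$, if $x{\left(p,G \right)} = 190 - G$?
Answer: $4 \sqrt{10645} \approx 412.7$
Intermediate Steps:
$\sqrt{x{\left(82,438 \right)} + 2369 \cdot 72} = \sqrt{\left(190 - 438\right) + 2369 \cdot 72} = \sqrt{\left(190 - 438\right) + 170568} = \sqrt{-248 + 170568} = \sqrt{170320} = 4 \sqrt{10645}$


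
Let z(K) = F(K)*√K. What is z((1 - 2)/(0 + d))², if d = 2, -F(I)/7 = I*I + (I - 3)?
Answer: -8281/32 ≈ -258.78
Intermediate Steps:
F(I) = 21 - 7*I - 7*I² (F(I) = -7*(I*I + (I - 3)) = -7*(I² + (-3 + I)) = -7*(-3 + I + I²) = 21 - 7*I - 7*I²)
z(K) = √K*(21 - 7*K - 7*K²) (z(K) = (21 - 7*K - 7*K²)*√K = √K*(21 - 7*K - 7*K²))
z((1 - 2)/(0 + d))² = (7*√((1 - 2)/(0 + 2))*(3 - (1 - 2)/(0 + 2) - ((1 - 2)/(0 + 2))²))² = (7*√(-1/2)*(3 - (-1)/2 - (-1/2)²))² = (7*√(-1*½)*(3 - (-1)/2 - (-1*½)²))² = (7*√(-½)*(3 - 1*(-½) - (-½)²))² = (7*(I*√2/2)*(3 + ½ - 1*¼))² = (7*(I*√2/2)*(3 + ½ - ¼))² = (7*(I*√2/2)*(13/4))² = (91*I*√2/8)² = -8281/32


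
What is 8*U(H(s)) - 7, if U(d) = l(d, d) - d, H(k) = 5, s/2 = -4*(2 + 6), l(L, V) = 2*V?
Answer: 33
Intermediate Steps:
s = -64 (s = 2*(-4*(2 + 6)) = 2*(-4*8) = 2*(-32) = -64)
U(d) = d (U(d) = 2*d - d = d)
8*U(H(s)) - 7 = 8*5 - 7 = 40 - 7 = 33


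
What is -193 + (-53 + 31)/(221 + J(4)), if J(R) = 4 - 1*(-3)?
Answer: -22013/114 ≈ -193.10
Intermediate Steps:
J(R) = 7 (J(R) = 4 + 3 = 7)
-193 + (-53 + 31)/(221 + J(4)) = -193 + (-53 + 31)/(221 + 7) = -193 - 22/228 = -193 - 22*1/228 = -193 - 11/114 = -22013/114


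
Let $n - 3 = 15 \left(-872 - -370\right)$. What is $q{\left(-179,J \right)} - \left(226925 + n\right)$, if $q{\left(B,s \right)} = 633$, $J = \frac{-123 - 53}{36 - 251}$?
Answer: $-218765$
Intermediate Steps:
$J = \frac{176}{215}$ ($J = - \frac{176}{-215} = \left(-176\right) \left(- \frac{1}{215}\right) = \frac{176}{215} \approx 0.8186$)
$n = -7527$ ($n = 3 + 15 \left(-872 - -370\right) = 3 + 15 \left(-872 + 370\right) = 3 + 15 \left(-502\right) = 3 - 7530 = -7527$)
$q{\left(-179,J \right)} - \left(226925 + n\right) = 633 - \left(226925 - 7527\right) = 633 - 219398 = -218765$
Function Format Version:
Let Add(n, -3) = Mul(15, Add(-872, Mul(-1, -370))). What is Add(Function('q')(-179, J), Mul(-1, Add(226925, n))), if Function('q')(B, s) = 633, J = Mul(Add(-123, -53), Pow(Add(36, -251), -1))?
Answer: -218765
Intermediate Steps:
J = Rational(176, 215) (J = Mul(-176, Pow(-215, -1)) = Mul(-176, Rational(-1, 215)) = Rational(176, 215) ≈ 0.81860)
n = -7527 (n = Add(3, Mul(15, Add(-872, Mul(-1, -370)))) = Add(3, Mul(15, Add(-872, 370))) = Add(3, Mul(15, -502)) = Add(3, -7530) = -7527)
Add(Function('q')(-179, J), Mul(-1, Add(226925, n))) = Add(633, Mul(-1, Add(226925, -7527))) = Add(633, Mul(-1, 219398)) = Add(633, -219398) = -218765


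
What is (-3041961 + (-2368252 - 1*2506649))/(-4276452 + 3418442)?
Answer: 3958431/429005 ≈ 9.2270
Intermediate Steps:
(-3041961 + (-2368252 - 1*2506649))/(-4276452 + 3418442) = (-3041961 + (-2368252 - 2506649))/(-858010) = (-3041961 - 4874901)*(-1/858010) = -7916862*(-1/858010) = 3958431/429005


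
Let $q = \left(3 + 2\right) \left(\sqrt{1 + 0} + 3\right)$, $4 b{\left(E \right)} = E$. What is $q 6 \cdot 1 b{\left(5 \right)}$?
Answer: $150$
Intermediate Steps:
$b{\left(E \right)} = \frac{E}{4}$
$q = 20$ ($q = 5 \left(\sqrt{1} + 3\right) = 5 \left(1 + 3\right) = 5 \cdot 4 = 20$)
$q 6 \cdot 1 b{\left(5 \right)} = 20 \cdot 6 \cdot 1 \cdot \frac{1}{4} \cdot 5 = 20 \cdot 6 \cdot \frac{5}{4} = 120 \cdot \frac{5}{4} = 150$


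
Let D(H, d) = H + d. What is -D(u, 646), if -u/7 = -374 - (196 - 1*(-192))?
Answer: -5980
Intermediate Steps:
u = 5334 (u = -7*(-374 - (196 - 1*(-192))) = -7*(-374 - (196 + 192)) = -7*(-374 - 1*388) = -7*(-374 - 388) = -7*(-762) = 5334)
-D(u, 646) = -(5334 + 646) = -1*5980 = -5980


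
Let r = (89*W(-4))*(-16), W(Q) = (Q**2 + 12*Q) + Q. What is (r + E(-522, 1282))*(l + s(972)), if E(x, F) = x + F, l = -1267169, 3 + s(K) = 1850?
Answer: -65827111728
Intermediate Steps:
s(K) = 1847 (s(K) = -3 + 1850 = 1847)
E(x, F) = F + x
W(Q) = Q**2 + 13*Q
r = 51264 (r = (89*(-4*(13 - 4)))*(-16) = (89*(-4*9))*(-16) = (89*(-36))*(-16) = -3204*(-16) = 51264)
(r + E(-522, 1282))*(l + s(972)) = (51264 + (1282 - 522))*(-1267169 + 1847) = (51264 + 760)*(-1265322) = 52024*(-1265322) = -65827111728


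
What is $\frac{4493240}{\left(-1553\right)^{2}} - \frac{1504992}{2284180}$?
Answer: $\frac{1658403923168}{1377251470405} \approx 1.2041$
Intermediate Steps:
$\frac{4493240}{\left(-1553\right)^{2}} - \frac{1504992}{2284180} = \frac{4493240}{2411809} - \frac{376248}{571045} = \frac{1658403923168}{1377251470405}$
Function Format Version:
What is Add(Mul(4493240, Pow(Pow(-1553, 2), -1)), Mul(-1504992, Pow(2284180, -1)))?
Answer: Rational(1658403923168, 1377251470405) ≈ 1.2041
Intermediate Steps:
Add(Mul(4493240, Pow(Pow(-1553, 2), -1)), Mul(-1504992, Pow(2284180, -1))) = Add(Mul(4493240, Pow(2411809, -1)), Mul(-1504992, Rational(1, 2284180))) = Add(Mul(4493240, Rational(1, 2411809)), Rational(-376248, 571045)) = Add(Rational(4493240, 2411809), Rational(-376248, 571045)) = Rational(1658403923168, 1377251470405)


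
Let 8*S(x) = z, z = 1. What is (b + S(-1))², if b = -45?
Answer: 128881/64 ≈ 2013.8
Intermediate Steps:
S(x) = ⅛ (S(x) = (⅛)*1 = ⅛)
(b + S(-1))² = (-45 + ⅛)² = (-359/8)² = 128881/64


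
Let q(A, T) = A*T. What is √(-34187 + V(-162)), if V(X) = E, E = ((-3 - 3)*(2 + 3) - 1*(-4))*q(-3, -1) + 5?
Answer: 2*I*√8565 ≈ 185.09*I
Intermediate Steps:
E = -73 (E = ((-3 - 3)*(2 + 3) - 1*(-4))*(-3*(-1)) + 5 = (-6*5 + 4)*3 + 5 = (-30 + 4)*3 + 5 = -26*3 + 5 = -78 + 5 = -73)
V(X) = -73
√(-34187 + V(-162)) = √(-34187 - 73) = √(-34260) = 2*I*√8565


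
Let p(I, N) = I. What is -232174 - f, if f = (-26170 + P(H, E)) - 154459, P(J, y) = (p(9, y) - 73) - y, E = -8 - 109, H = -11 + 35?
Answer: -51598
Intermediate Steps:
H = 24
E = -117
P(J, y) = -64 - y (P(J, y) = (9 - 73) - y = -64 - y)
f = -180576 (f = (-26170 + (-64 - 1*(-117))) - 154459 = (-26170 + (-64 + 117)) - 154459 = (-26170 + 53) - 154459 = -26117 - 154459 = -180576)
-232174 - f = -232174 - 1*(-180576) = -232174 + 180576 = -51598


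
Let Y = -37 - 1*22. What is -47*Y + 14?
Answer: 2787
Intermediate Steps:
Y = -59 (Y = -37 - 22 = -59)
-47*Y + 14 = -47*(-59) + 14 = 2773 + 14 = 2787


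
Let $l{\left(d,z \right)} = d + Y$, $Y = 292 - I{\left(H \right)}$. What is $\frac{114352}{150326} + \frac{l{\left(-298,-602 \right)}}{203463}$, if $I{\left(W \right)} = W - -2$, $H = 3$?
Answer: $\frac{11632373695}{15292889469} \approx 0.76064$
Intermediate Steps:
$I{\left(W \right)} = 2 + W$ ($I{\left(W \right)} = W + 2 = 2 + W$)
$Y = 287$ ($Y = 292 - \left(2 + 3\right) = 292 - 5 = 287$)
$l{\left(d,z \right)} = 287 + d$ ($l{\left(d,z \right)} = d + 287 = 287 + d$)
$\frac{114352}{150326} + \frac{l{\left(-298,-602 \right)}}{203463} = \frac{114352}{150326} + \frac{287 - 298}{203463} = 114352 \cdot \frac{1}{150326} - \frac{11}{203463} = \frac{57176}{75163} - \frac{11}{203463} = \frac{11632373695}{15292889469}$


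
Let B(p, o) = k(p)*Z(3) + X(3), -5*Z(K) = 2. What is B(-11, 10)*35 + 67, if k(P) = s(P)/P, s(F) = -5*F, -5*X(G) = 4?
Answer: 109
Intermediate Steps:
X(G) = -4/5 (X(G) = -1/5*4 = -4/5)
Z(K) = -2/5 (Z(K) = -1/5*2 = -2/5)
k(P) = -5 (k(P) = (-5*P)/P = -5)
B(p, o) = 6/5 (B(p, o) = -5*(-2/5) - 4/5 = 2 - 4/5 = 6/5)
B(-11, 10)*35 + 67 = (6/5)*35 + 67 = 42 + 67 = 109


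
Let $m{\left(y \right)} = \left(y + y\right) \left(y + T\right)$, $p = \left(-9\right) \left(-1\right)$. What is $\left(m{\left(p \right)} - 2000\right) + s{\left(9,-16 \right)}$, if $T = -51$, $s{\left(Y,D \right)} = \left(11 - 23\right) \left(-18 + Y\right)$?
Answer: $-2648$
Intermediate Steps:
$s{\left(Y,D \right)} = 216 - 12 Y$ ($s{\left(Y,D \right)} = - 12 \left(-18 + Y\right) = 216 - 12 Y$)
$p = 9$
$m{\left(y \right)} = 2 y \left(-51 + y\right)$ ($m{\left(y \right)} = \left(y + y\right) \left(y - 51\right) = 2 y \left(-51 + y\right)$)
$\left(m{\left(p \right)} - 2000\right) + s{\left(9,-16 \right)} = \left(2 \cdot 9 \left(-51 + 9\right) - 2000\right) + \left(216 - 108\right) = \left(2 \cdot 9 \left(-42\right) - 2000\right) + \left(216 - 108\right) = \left(-756 - 2000\right) + 108 = -2756 + 108 = -2648$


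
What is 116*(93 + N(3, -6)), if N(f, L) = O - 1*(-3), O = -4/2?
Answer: 10904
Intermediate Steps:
O = -2 (O = -4*1/2 = -2)
N(f, L) = 1 (N(f, L) = -2 - 1*(-3) = -2 + 3 = 1)
116*(93 + N(3, -6)) = 116*(93 + 1) = 116*94 = 10904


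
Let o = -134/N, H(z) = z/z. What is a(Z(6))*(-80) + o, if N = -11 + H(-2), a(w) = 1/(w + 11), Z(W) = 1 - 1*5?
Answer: 69/35 ≈ 1.9714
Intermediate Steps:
H(z) = 1
Z(W) = -4 (Z(W) = 1 - 5 = -4)
a(w) = 1/(11 + w)
N = -10 (N = -11 + 1 = -10)
o = 67/5 (o = -134/(-10) = -134*(-⅒) = 67/5 ≈ 13.400)
a(Z(6))*(-80) + o = -80/(11 - 4) + 67/5 = -80/7 + 67/5 = 69/35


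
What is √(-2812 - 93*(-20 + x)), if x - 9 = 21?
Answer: I*√3742 ≈ 61.172*I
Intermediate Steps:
x = 30 (x = 9 + 21 = 30)
√(-2812 - 93*(-20 + x)) = √(-2812 - 93*(-20 + 30)) = √(-2812 - 93*10) = √(-2812 - 930) = √(-3742) = I*√3742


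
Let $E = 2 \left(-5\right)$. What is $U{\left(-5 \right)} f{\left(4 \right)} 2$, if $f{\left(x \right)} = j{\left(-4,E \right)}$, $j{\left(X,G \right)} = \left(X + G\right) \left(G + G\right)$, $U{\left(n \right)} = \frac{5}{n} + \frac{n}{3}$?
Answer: $- \frac{4480}{3} \approx -1493.3$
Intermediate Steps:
$E = -10$
$U{\left(n \right)} = \frac{5}{n} + \frac{n}{3}$ ($U{\left(n \right)} = \frac{5}{n} + n \frac{1}{3} = \frac{5}{n} + \frac{n}{3}$)
$j{\left(X,G \right)} = 2 G \left(G + X\right)$ ($j{\left(X,G \right)} = \left(G + X\right) 2 G = 2 G \left(G + X\right)$)
$f{\left(x \right)} = 280$ ($f{\left(x \right)} = 2 \left(-10\right) \left(-10 - 4\right) = 2 \left(-10\right) \left(-14\right) = 280$)
$U{\left(-5 \right)} f{\left(4 \right)} 2 = \left(\frac{5}{-5} + \frac{1}{3} \left(-5\right)\right) 280 \cdot 2 = \left(5 \left(- \frac{1}{5}\right) - \frac{5}{3}\right) 280 \cdot 2 = \left(-1 - \frac{5}{3}\right) 280 \cdot 2 = \left(- \frac{8}{3}\right) 280 \cdot 2 = \left(- \frac{2240}{3}\right) 2 = - \frac{4480}{3}$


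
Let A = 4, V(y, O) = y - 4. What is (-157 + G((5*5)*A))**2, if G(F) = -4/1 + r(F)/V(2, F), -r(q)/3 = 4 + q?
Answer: 25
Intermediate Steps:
V(y, O) = -4 + y
r(q) = -12 - 3*q (r(q) = -3*(4 + q) = -12 - 3*q)
G(F) = 2 + 3*F/2 (G(F) = -4/1 + (-12 - 3*F)/(-4 + 2) = -4*1 + (-12 - 3*F)/(-2) = -4 + (-12 - 3*F)*(-1/2) = -4 + (6 + 3*F/2) = 2 + 3*F/2)
(-157 + G((5*5)*A))**2 = (-157 + (2 + 3*((5*5)*4)/2))**2 = (-157 + (2 + 3*(25*4)/2))**2 = (-157 + (2 + (3/2)*100))**2 = (-157 + (2 + 150))**2 = (-157 + 152)**2 = (-5)**2 = 25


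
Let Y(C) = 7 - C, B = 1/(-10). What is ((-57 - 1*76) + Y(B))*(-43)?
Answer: 54137/10 ≈ 5413.7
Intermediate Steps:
B = -⅒ ≈ -0.10000
((-57 - 1*76) + Y(B))*(-43) = ((-57 - 1*76) + (7 - 1*(-⅒)))*(-43) = ((-57 - 76) + (7 + ⅒))*(-43) = (-133 + 71/10)*(-43) = -1259/10*(-43) = 54137/10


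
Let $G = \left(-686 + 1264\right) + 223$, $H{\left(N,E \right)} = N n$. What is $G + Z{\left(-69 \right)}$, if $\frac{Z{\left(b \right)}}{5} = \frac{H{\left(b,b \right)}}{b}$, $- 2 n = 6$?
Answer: $786$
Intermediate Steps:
$n = -3$ ($n = \left(- \frac{1}{2}\right) 6 = -3$)
$H{\left(N,E \right)} = - 3 N$ ($H{\left(N,E \right)} = N \left(-3\right) = - 3 N$)
$G = 801$ ($G = 578 + 223 = 801$)
$Z{\left(b \right)} = -15$ ($Z{\left(b \right)} = 5 \frac{\left(-3\right) b}{b} = 5 \left(-3\right) = -15$)
$G + Z{\left(-69 \right)} = 801 - 15 = 786$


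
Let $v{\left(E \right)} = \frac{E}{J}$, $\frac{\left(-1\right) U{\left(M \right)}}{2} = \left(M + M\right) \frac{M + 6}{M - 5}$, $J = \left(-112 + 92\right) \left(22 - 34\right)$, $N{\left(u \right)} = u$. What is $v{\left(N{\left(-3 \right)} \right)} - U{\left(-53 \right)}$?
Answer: $- \frac{398589}{2320} \approx -171.81$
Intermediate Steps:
$J = 240$ ($J = \left(-20\right) \left(-12\right) = 240$)
$U{\left(M \right)} = - \frac{4 M \left(6 + M\right)}{-5 + M}$ ($U{\left(M \right)} = - 2 \left(M + M\right) \frac{M + 6}{M - 5} = - 2 \cdot 2 M \frac{6 + M}{-5 + M} = - 2 \frac{2 M \left(6 + M\right)}{-5 + M} = - \frac{4 M \left(6 + M\right)}{-5 + M}$)
$v{\left(E \right)} = \frac{E}{240}$
$v{\left(N{\left(-3 \right)} \right)} - U{\left(-53 \right)} = \frac{1}{240} \left(-3\right) - \left(-4\right) \left(-53\right) \frac{1}{-5 - 53} \left(6 - 53\right) = - \frac{1}{80} - \left(-4\right) \left(-53\right) \frac{1}{-58} \left(-47\right) = - \frac{1}{80} - \left(-4\right) \left(-53\right) \left(- \frac{1}{58}\right) \left(-47\right) = - \frac{1}{80} - \frac{4982}{29} = - \frac{398589}{2320}$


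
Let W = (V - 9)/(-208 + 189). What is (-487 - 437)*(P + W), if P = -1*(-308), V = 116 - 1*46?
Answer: -5350884/19 ≈ -2.8163e+5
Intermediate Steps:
V = 70 (V = 116 - 46 = 70)
P = 308
W = -61/19 (W = (70 - 9)/(-208 + 189) = 61/(-19) = 61*(-1/19) = -61/19 ≈ -3.2105)
(-487 - 437)*(P + W) = (-487 - 437)*(308 - 61/19) = -924*5791/19 = -5350884/19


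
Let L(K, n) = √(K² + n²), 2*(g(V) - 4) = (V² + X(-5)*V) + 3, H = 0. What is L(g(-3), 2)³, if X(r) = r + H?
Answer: 1241*√1241/8 ≈ 5464.7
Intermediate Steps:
X(r) = r (X(r) = r + 0 = r)
g(V) = 11/2 + V²/2 - 5*V/2 (g(V) = 4 + ((V² - 5*V) + 3)/2 = 4 + (3 + V² - 5*V)/2 = 4 + (3/2 + V²/2 - 5*V/2) = 11/2 + V²/2 - 5*V/2)
L(g(-3), 2)³ = (√((11/2 + (½)*(-3)² - 5/2*(-3))² + 2²))³ = (√((11/2 + (½)*9 + 15/2)² + 4))³ = (√((11/2 + 9/2 + 15/2)² + 4))³ = (√((35/2)² + 4))³ = (√(1225/4 + 4))³ = (√(1241/4))³ = (√1241/2)³ = 1241*√1241/8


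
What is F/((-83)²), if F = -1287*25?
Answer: -32175/6889 ≈ -4.6705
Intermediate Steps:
F = -32175
F/((-83)²) = -32175/((-83)²) = -32175/6889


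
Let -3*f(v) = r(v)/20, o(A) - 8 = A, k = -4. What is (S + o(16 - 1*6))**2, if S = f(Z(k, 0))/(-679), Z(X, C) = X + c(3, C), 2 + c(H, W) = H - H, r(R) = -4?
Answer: 33609522241/103734225 ≈ 324.00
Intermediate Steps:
c(H, W) = -2 (c(H, W) = -2 + (H - H) = -2 + 0 = -2)
Z(X, C) = -2 + X (Z(X, C) = X - 2 = -2 + X)
o(A) = 8 + A
f(v) = 1/15 (f(v) = -(-4)/(3*20) = -1/3*(-1/5) = 1/15)
S = -1/10185 (S = (1/15)/(-679) = (1/15)*(-1/679) = -1/10185 ≈ -9.8184e-5)
(S + o(16 - 1*6))**2 = (-1/10185 + (8 + (16 - 1*6)))**2 = (-1/10185 + (8 + (16 - 6)))**2 = (-1/10185 + (8 + 10))**2 = (-1/10185 + 18)**2 = (183329/10185)**2 = 33609522241/103734225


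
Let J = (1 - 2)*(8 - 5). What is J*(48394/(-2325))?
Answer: 48394/775 ≈ 62.444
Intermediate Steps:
J = -3 (J = -1*3 = -3)
J*(48394/(-2325)) = -145182/(-2325) = -145182*(-1)/2325 = -3*(-48394/2325) = 48394/775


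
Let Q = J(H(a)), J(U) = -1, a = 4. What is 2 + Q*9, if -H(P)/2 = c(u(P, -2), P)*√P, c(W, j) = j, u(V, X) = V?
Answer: -7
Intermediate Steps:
H(P) = -2*P^(3/2) (H(P) = -2*P*√P = -2*P^(3/2))
Q = -1
2 + Q*9 = 2 - 1*9 = 2 - 9 = -7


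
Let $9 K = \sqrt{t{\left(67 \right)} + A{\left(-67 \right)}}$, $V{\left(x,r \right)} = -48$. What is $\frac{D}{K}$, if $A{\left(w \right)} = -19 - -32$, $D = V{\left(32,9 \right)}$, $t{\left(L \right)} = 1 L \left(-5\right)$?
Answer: $\frac{216 i \sqrt{322}}{161} \approx 24.074 i$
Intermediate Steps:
$t{\left(L \right)} = - 5 L$ ($t{\left(L \right)} = L \left(-5\right) = - 5 L$)
$D = -48$
$A{\left(w \right)} = 13$ ($A{\left(w \right)} = -19 + 32 = 13$)
$K = \frac{i \sqrt{322}}{9}$ ($K = \frac{\sqrt{\left(-5\right) 67 + 13}}{9} = \frac{\sqrt{-335 + 13}}{9} = \frac{\sqrt{-322}}{9} = \frac{i \sqrt{322}}{9} \approx 1.9938 i$)
$\frac{D}{K} = - \frac{48}{\frac{1}{9} i \sqrt{322}} = - 48 \left(- \frac{9 i \sqrt{322}}{322}\right) = \frac{216 i \sqrt{322}}{161}$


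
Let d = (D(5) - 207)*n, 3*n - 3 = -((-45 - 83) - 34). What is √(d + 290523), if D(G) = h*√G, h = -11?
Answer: √(279138 - 605*√5) ≈ 527.05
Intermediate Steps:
D(G) = -11*√G
n = 55 (n = 1 + (-((-45 - 83) - 34))/3 = 1 + (-(-128 - 34))/3 = 1 + (-1*(-162))/3 = 1 + (⅓)*162 = 1 + 54 = 55)
d = -11385 - 605*√5 (d = (-11*√5 - 207)*55 = (-207 - 11*√5)*55 = -11385 - 605*√5 ≈ -12738.)
√(d + 290523) = √((-11385 - 605*√5) + 290523) = √(279138 - 605*√5)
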